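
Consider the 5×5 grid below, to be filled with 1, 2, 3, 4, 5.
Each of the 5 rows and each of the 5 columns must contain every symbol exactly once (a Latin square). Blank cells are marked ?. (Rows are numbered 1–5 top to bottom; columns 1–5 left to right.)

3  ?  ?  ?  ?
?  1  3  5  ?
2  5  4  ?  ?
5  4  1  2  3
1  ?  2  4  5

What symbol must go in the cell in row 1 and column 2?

Row 1 already has {3} and column 2 already has {1, 4, 5}, so row 1, column 2 must be 2.

2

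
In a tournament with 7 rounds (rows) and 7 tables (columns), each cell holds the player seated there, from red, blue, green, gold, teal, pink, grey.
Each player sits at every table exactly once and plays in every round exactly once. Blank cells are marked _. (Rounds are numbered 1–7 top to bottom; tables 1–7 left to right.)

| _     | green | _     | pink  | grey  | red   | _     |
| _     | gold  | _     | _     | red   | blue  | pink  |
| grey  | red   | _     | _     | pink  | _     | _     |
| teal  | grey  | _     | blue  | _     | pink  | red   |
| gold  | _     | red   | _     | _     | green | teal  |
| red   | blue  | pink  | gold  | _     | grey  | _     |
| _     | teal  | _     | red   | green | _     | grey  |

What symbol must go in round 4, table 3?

Round 1, table 1: round 1 has {red, green, pink, grey} and table 1 has {red, gold, teal, grey}, leaving only blue.
Round 1, table 7: round 1 has {red, blue, green, pink, grey} and table 7 has {red, teal, pink, grey}, leaving only gold.
Round 1, table 3: round 1 has {red, blue, green, gold, pink, grey} and table 3 has {red, pink}, leaving only teal.
Round 2, table 1: round 2 has {red, blue, gold, pink} and table 1 has {red, blue, gold, teal, grey}, leaving only green.
Round 2, table 3: round 2 has {red, blue, green, gold, pink} and table 3 has {red, teal, pink}, leaving only grey.
Round 2, table 4: round 2 has {red, blue, green, gold, pink, grey} and table 4 has {red, blue, gold, pink}, leaving only teal.
Round 3, table 4: round 3 has {red, pink, grey} and table 4 has {red, blue, gold, teal, pink}, leaving only green.
Round 3, table 7: round 3 has {red, green, pink, grey} and table 7 has {red, gold, teal, pink, grey}, leaving only blue.
Round 3, table 3: round 3 has {red, blue, green, pink, grey} and table 3 has {red, teal, pink, grey}, leaving only gold.
Round 4 already has {red, blue, teal, pink, grey} and table 3 already has {red, gold, teal, pink, grey}, so round 4, table 3 must be green.

green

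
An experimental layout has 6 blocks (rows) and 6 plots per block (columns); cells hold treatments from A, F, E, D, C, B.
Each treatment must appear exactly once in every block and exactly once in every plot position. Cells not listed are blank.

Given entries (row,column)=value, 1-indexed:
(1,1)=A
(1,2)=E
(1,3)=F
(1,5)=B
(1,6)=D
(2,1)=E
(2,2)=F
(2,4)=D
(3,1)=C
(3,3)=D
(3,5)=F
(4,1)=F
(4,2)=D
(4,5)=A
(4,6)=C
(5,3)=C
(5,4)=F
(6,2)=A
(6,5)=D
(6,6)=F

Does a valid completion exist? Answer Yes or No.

No

Block 1, plot 4: block 1 has {A, F, E, D, B} and plot 4 has {F, D}, so it must be C.
Block 2, plot 5: block 2 has {F, E, D} and plot 5 has {A, F, D, B}, so it must be C.
Block 3, plot 2: block 3 has {F, D, C} and plot 2 has {A, F, E, D}, so it must be B.
Now block 5, plot 2: block 5 together with plot 2 already contain {A, F, E, D, C, B} — every symbol — so nothing can go there. The grid has no valid completion.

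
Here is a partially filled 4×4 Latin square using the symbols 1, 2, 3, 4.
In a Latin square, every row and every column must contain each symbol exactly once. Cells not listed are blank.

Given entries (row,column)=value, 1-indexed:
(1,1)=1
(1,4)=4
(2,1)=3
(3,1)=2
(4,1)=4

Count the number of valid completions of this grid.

Row 1, column 2: eliminating its row and column leaves {2, 3}.
Row 1, column 3: eliminating its row and column leaves {2, 3}.
Row 2, column 2: eliminating its row and column leaves {1, 2, 4}.
Row 2, column 3: eliminating its row and column leaves {1, 2, 4}.
Row 2, column 4: eliminating its row and column leaves {1, 2}.
Row 3, column 2: eliminating its row and column leaves {1, 3, 4}.
Row 3, column 3: eliminating its row and column leaves {1, 3, 4}.
Row 3, column 4: eliminating its row and column leaves {1, 3}.
Row 4, column 2: eliminating its row and column leaves {1, 2, 3}.
Row 4, column 3: eliminating its row and column leaves {1, 2, 3}.
Row 4, column 4: eliminating its row and column leaves {1, 2, 3}.
Enumerating the assignments across these blanks that avoid any row or column repeat gives 8 completions.

8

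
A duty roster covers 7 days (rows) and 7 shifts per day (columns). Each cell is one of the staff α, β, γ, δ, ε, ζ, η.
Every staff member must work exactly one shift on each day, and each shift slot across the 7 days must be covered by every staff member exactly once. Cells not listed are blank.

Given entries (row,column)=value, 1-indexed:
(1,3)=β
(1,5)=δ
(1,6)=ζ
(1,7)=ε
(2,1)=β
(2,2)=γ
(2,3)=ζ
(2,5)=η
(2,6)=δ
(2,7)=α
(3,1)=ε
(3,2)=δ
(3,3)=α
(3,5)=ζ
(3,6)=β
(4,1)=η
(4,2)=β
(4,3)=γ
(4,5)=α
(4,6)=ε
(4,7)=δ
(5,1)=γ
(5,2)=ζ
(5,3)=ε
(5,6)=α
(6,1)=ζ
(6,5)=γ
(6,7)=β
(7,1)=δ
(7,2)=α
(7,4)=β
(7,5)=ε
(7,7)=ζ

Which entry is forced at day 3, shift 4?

η

Day 1, shift 1: day 1 has {β, δ, ε, ζ} and shift 1 has {β, γ, δ, ε, ζ, η}, leaving only α.
Day 1, shift 2: day 1 has {α, β, δ, ε, ζ} and shift 2 has {α, β, γ, δ, ζ}, leaving only η.
Day 1, shift 4: day 1 has {α, β, δ, ε, ζ, η} and shift 4 has {β}, leaving only γ.
Day 3 already has {α, β, δ, ε, ζ} and shift 4 already has {β, γ}, so day 3, shift 4 must be η.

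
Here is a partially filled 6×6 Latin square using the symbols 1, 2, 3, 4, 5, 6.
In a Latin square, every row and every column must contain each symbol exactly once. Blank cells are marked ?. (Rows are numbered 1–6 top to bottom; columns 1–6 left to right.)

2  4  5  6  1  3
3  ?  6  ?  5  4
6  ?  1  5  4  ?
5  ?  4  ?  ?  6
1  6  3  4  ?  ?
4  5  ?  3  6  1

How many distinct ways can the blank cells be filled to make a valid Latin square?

Row 2, column 2: eliminating its row and column leaves {1, 2}.
Row 2, column 4: eliminating its row and column leaves {1, 2}.
Row 3, column 2: eliminating its row and column leaves {2, 3}.
Row 3, column 6: eliminating its row and column leaves {2}.
Row 4, column 2: eliminating its row and column leaves {1, 2, 3}.
Row 4, column 4: eliminating its row and column leaves {1, 2}.
Row 4, column 5: eliminating its row and column leaves {2, 3}.
Row 5, column 5: eliminating its row and column leaves {2}.
Row 5, column 6: eliminating its row and column leaves {2, 5}.
Row 6, column 3: eliminating its row and column leaves {2}.
Enumerating the assignments across these blanks that avoid any row or column repeat gives 2 completions.

2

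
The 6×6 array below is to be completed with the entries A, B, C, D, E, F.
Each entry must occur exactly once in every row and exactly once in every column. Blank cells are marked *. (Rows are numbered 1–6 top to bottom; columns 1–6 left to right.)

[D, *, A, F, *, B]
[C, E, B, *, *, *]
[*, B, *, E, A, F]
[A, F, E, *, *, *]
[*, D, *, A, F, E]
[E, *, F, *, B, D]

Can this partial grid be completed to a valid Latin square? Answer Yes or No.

Row 3, column 1: row 3 together with column 1 already contain {A, B, C, D, E, F} — every symbol — so nothing can go there. The grid has no valid completion.

No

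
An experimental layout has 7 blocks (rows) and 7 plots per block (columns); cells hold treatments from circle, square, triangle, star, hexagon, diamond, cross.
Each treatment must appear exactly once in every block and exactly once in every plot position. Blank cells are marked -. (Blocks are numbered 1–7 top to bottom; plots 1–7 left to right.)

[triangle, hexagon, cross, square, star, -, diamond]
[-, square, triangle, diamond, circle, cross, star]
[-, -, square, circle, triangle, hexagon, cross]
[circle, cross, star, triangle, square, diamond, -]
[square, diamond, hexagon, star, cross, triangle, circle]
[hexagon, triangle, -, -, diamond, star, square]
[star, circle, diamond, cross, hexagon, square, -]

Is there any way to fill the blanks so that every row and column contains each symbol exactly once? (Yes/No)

No

Block 2, plot 1: block 2 together with plot 1 already contain {circle, square, triangle, star, hexagon, diamond, cross} — every symbol — so nothing can go there. The grid has no valid completion.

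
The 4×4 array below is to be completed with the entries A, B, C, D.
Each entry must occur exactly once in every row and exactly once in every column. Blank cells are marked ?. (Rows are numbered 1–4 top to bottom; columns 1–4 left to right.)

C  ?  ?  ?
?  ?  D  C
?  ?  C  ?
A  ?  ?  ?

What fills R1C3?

Row 2, column 1: row 2 has {C, D} and column 1 has {A, C}, leaving only B.
Row 2, column 2: row 2 has {B, C, D} and column 2 has {}, leaving only A.
Row 3, column 1: row 3 has {C} and column 1 has {A, B, C}, leaving only D.
Row 3, column 2: row 3 has {C, D} and column 2 has {A}, leaving only B.
Row 1, column 2: row 1 has {C} and column 2 has {A, B}, leaving only D.
Row 3, column 4: row 3 has {B, C, D} and column 4 has {C}, leaving only A.
Row 1, column 4: row 1 has {C, D} and column 4 has {A, C}, leaving only B.
Row 1 already has {B, C, D} and column 3 already has {C, D}, so row 1, column 3 must be A.

A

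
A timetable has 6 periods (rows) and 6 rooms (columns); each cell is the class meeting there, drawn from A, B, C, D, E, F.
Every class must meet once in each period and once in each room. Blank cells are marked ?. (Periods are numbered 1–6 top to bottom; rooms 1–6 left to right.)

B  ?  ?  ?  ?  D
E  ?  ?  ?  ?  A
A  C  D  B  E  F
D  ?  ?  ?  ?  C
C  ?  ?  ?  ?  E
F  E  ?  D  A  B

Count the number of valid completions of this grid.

Period 1, room 2: eliminating its period and room leaves {A, F}.
Period 1, room 3: eliminating its period and room leaves {A, C, E, F}.
Period 1, room 4: eliminating its period and room leaves {A, C, E, F}.
Period 1, room 5: eliminating its period and room leaves {C, F}.
Period 2, room 2: eliminating its period and room leaves {B, D, F}.
Period 2, room 3: eliminating its period and room leaves {B, C, F}.
Period 2, room 4: eliminating its period and room leaves {C, F}.
Period 2, room 5: eliminating its period and room leaves {B, C, D, F}.
Period 4, room 2: eliminating its period and room leaves {A, B, F}.
Period 4, room 3: eliminating its period and room leaves {A, B, E, F}.
Period 4, room 4: eliminating its period and room leaves {A, E, F}.
Period 4, room 5: eliminating its period and room leaves {B, F}.
Period 5, room 2: eliminating its period and room leaves {A, B, D, F}.
Period 5, room 3: eliminating its period and room leaves {A, B, F}.
Period 5, room 4: eliminating its period and room leaves {A, F}.
Period 5, room 5: eliminating its period and room leaves {B, D, F}.
Period 6, room 3: eliminating its period and room leaves {C}.
Enumerating the assignments across these blanks that avoid any period or room repeat gives 14 completions.

14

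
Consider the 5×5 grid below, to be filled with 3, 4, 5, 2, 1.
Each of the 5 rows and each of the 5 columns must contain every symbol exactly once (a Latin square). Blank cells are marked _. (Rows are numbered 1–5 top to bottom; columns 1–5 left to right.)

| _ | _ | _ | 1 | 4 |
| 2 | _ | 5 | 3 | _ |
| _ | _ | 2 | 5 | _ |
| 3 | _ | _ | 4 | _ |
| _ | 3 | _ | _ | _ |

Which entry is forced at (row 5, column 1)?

Row 1, column 1: row 1 has {4, 1} and column 1 has {3, 2}, leaving only 5.
Row 1, column 2: row 1 has {4, 5, 1} and column 2 has {3}, leaving only 2.
Row 1, column 3: row 1 has {4, 5, 2, 1} and column 3 has {5, 2}, leaving only 3.
Row 2, column 5: row 2 has {3, 5, 2} and column 5 has {4}, leaving only 1.
Row 2, column 2: row 2 has {3, 5, 2, 1} and column 2 has {3, 2}, leaving only 4.
Row 3, column 2: row 3 has {5, 2} and column 2 has {3, 4, 2}, leaving only 1.
Row 3, column 1: row 3 has {5, 2, 1} and column 1 has {3, 5, 2}, leaving only 4.
Row 5 already has {3} and column 1 already has {3, 4, 5, 2}, so row 5, column 1 must be 1.

1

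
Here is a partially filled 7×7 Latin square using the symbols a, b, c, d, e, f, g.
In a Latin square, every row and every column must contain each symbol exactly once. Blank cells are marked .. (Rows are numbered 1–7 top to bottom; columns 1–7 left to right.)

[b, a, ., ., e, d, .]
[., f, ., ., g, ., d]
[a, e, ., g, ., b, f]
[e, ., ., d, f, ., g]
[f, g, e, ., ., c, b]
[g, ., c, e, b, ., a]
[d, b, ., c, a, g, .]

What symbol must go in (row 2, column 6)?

e

Row 1, column 4: row 1 has {a, b, d, e} and column 4 has {c, d, e, g}, leaving only f.
Row 1, column 3: row 1 has {a, b, d, e, f} and column 3 has {c, e}, leaving only g.
Row 1, column 7: row 1 has {a, b, d, e, f, g} and column 7 has {a, b, d, f, g}, leaving only c.
Row 2, column 1: row 2 has {d, f, g} and column 1 has {a, b, d, e, f, g}, leaving only c.
Row 3, column 3: row 3 has {a, b, e, f, g} and column 3 has {c, e, g}, leaving only d.
Row 3, column 5: row 3 has {a, b, d, e, f, g} and column 5 has {a, b, e, f, g}, leaving only c.
Row 4, column 2: row 4 has {d, e, f, g} and column 2 has {a, b, e, f, g}, leaving only c.
Row 4, column 6: row 4 has {c, d, e, f, g} and column 6 has {b, c, d, g}, leaving only a.
Row 2 already has {c, d, f, g} and column 6 already has {a, b, c, d, g}, so row 2, column 6 must be e.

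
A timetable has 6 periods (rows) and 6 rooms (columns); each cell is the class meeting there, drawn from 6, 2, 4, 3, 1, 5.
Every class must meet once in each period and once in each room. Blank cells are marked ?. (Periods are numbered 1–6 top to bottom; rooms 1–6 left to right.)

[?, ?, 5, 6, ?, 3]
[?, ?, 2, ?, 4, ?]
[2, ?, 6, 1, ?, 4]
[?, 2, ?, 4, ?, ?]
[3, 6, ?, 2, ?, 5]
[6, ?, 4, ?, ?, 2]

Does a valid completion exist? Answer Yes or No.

Period 5, room 3: period 5 has {6, 2, 3, 5} and room 3 has {6, 2, 4, 5}, so it must be 1.
Now period 5, room 5: period 5 together with room 5 already contain {6, 2, 4, 3, 1, 5} — every symbol — so nothing can go there. The grid has no valid completion.

No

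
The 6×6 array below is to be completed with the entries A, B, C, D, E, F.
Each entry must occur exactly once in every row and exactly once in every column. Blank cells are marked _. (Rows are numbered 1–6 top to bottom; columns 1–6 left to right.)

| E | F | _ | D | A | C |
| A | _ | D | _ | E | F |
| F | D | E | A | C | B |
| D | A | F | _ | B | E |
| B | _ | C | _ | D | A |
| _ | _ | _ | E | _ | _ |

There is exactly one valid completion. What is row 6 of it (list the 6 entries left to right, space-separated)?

C B A E F D

Row 6, column 1: row 6 has {E} and column 1 has {A, B, D, E, F}, leaving only C.
Row 6, column 2: row 6 has {C, E} and column 2 has {A, D, F}, leaving only B.
Row 6, column 3: row 6 has {B, C, E} and column 3 has {C, D, E, F}, leaving only A.
Row 6, column 5: row 6 has {A, B, C, E} and column 5 has {A, B, C, D, E}, leaving only F.
Row 6, column 6: row 6 has {A, B, C, E, F} and column 6 has {A, B, C, E, F}, leaving only D.
So row 6 reads: C B A E F D.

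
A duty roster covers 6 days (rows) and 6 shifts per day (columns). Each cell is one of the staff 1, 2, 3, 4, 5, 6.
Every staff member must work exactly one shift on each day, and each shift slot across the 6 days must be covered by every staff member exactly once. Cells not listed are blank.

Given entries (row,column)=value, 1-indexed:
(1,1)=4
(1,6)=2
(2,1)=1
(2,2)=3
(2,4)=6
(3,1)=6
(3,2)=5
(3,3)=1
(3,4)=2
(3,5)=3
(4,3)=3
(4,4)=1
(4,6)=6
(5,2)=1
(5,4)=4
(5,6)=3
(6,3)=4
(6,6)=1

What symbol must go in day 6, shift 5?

6

Day 1, shift 2: day 1 has {2, 4} and shift 2 has {1, 3, 5}, leaving only 6.
Day 1, shift 3: day 1 has {2, 4, 6} and shift 3 has {1, 3, 4}, leaving only 5.
Day 1, shift 4: day 1 has {2, 4, 5, 6} and shift 4 has {1, 2, 4, 6}, leaving only 3.
Day 1, shift 5: day 1 has {2, 3, 4, 5, 6} and shift 5 has {3}, leaving only 1.
Day 2, shift 3: day 2 has {1, 3, 6} and shift 3 has {1, 3, 4, 5}, leaving only 2.
Day 3, shift 6: day 3 has {1, 2, 3, 5, 6} and shift 6 has {1, 2, 3, 6}, leaving only 4.
Day 2, shift 6: day 2 has {1, 2, 3, 6} and shift 6 has {1, 2, 3, 4, 6}, leaving only 5.
Day 2, shift 5: day 2 has {1, 2, 3, 5, 6} and shift 5 has {1, 3}, leaving only 4.
Day 5, shift 3: day 5 has {1, 3, 4} and shift 3 has {1, 2, 3, 4, 5}, leaving only 6.
Day 6, shift 2: day 6 has {1, 4} and shift 2 has {1, 3, 5, 6}, leaving only 2.
Day 4, shift 2: day 4 has {1, 3, 6} and shift 2 has {1, 2, 3, 5, 6}, leaving only 4.
Day 6, shift 4: day 6 has {1, 2, 4} and shift 4 has {1, 2, 3, 4, 6}, leaving only 5.
Day 6 already has {1, 2, 4, 5} and shift 5 already has {1, 3, 4}, so day 6, shift 5 must be 6.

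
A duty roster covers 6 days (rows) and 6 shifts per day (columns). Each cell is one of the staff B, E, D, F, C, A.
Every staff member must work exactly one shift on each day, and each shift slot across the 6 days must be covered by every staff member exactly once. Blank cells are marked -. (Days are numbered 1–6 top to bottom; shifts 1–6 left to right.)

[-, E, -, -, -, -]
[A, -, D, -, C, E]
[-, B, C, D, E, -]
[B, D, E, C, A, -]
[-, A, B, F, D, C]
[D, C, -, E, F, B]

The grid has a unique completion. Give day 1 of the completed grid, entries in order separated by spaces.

Day 1, shift 5: day 1 has {E} and shift 5 has {E, D, F, C, A}, leaving only B.
Day 1, shift 4: day 1 has {B, E} and shift 4 has {E, D, F, C}, leaving only A.
Day 1, shift 3: day 1 has {B, E, A} and shift 3 has {B, E, D, C}, leaving only F.
Day 1, shift 1: day 1 has {B, E, F, A} and shift 1 has {B, D, A}, leaving only C.
Day 1, shift 6: day 1 has {B, E, F, C, A} and shift 6 has {B, E, C}, leaving only D.
So day 1 reads: C E F A B D.

C E F A B D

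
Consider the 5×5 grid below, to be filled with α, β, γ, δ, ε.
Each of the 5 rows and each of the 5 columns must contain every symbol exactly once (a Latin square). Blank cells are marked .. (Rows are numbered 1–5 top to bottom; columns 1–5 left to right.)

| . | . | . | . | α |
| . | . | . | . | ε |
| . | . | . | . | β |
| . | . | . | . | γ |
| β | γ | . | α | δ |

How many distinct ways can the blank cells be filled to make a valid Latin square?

Row 1, column 1: eliminating its row and column leaves {γ, δ, ε}.
Row 1, column 2: eliminating its row and column leaves {β, δ, ε}.
Row 1, column 3: eliminating its row and column leaves {β, γ, δ, ε}.
Row 1, column 4: eliminating its row and column leaves {β, γ, δ, ε}.
Row 2, column 1: eliminating its row and column leaves {α, γ, δ}.
Row 2, column 2: eliminating its row and column leaves {α, β, δ}.
Row 2, column 3: eliminating its row and column leaves {α, β, γ, δ}.
Row 2, column 4: eliminating its row and column leaves {β, γ, δ}.
Row 3, column 1: eliminating its row and column leaves {α, γ, δ, ε}.
Row 3, column 2: eliminating its row and column leaves {α, δ, ε}.
Row 3, column 3: eliminating its row and column leaves {α, γ, δ, ε}.
Row 3, column 4: eliminating its row and column leaves {γ, δ, ε}.
Row 4, column 1: eliminating its row and column leaves {α, δ, ε}.
Row 4, column 2: eliminating its row and column leaves {α, β, δ, ε}.
Row 4, column 3: eliminating its row and column leaves {α, β, δ, ε}.
Row 4, column 4: eliminating its row and column leaves {β, δ, ε}.
Row 5, column 3: eliminating its row and column leaves {ε}.
Enumerating the assignments across these blanks that avoid any row or column repeat gives 56 completions.

56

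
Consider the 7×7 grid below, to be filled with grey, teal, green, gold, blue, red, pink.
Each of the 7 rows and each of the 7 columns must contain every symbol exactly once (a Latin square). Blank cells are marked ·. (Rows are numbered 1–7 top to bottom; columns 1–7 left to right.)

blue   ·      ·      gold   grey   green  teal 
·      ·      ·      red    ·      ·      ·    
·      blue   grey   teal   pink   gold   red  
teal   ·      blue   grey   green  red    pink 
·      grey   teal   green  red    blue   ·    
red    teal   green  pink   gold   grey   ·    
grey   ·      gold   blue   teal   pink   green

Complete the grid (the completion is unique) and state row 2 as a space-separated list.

gold green pink red blue teal grey

Row 2, column 3: row 2 has {red} and column 3 has {grey, teal, green, gold, blue}, leaving only pink.
Row 2, column 5: row 2 has {red, pink} and column 5 has {grey, teal, green, gold, red, pink}, leaving only blue.
Row 2, column 6: row 2 has {blue, red, pink} and column 6 has {grey, green, gold, blue, red, pink}, leaving only teal.
Row 1, column 3: row 1 has {grey, teal, green, gold, blue} and column 3 has {grey, teal, green, gold, blue, pink}, leaving only red.
Row 1, column 2: row 1 has {grey, teal, green, gold, blue, red} and column 2 has {grey, teal, blue}, leaving only pink.
Row 3, column 1: row 3 has {grey, teal, gold, blue, red, pink} and column 1 has {grey, teal, blue, red}, leaving only green.
Row 2, column 1: row 2 has {teal, blue, red, pink} and column 1 has {grey, teal, green, blue, red}, leaving only gold.
Row 2, column 2: row 2 has {teal, gold, blue, red, pink} and column 2 has {grey, teal, blue, pink}, leaving only green.
Row 2, column 7: row 2 has {teal, green, gold, blue, red, pink} and column 7 has {teal, green, red, pink}, leaving only grey.
So row 2 reads: gold green pink red blue teal grey.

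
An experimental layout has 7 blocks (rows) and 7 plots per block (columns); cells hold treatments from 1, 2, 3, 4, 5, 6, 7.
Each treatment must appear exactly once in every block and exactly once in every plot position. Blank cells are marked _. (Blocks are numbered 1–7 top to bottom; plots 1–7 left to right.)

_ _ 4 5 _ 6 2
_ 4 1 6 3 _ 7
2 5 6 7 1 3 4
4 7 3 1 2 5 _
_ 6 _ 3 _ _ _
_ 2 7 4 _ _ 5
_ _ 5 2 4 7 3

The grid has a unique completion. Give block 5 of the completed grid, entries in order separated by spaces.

7 6 2 3 5 4 1

Block 5, plot 3: block 5 has {3, 6} and plot 3 has {1, 3, 4, 5, 6, 7}, leaving only 2.
Block 5, plot 7: block 5 has {2, 3, 6} and plot 7 has {2, 3, 4, 5, 7}, leaving only 1.
Block 5, plot 6: block 5 has {1, 2, 3, 6} and plot 6 has {3, 5, 6, 7}, leaving only 4.
Block 1, plot 5: block 1 has {2, 4, 5, 6} and plot 5 has {1, 2, 3, 4}, leaving only 7.
Block 5, plot 5: block 5 has {1, 2, 3, 4, 6} and plot 5 has {1, 2, 3, 4, 7}, leaving only 5.
Block 5, plot 1: block 5 has {1, 2, 3, 4, 5, 6} and plot 1 has {2, 4}, leaving only 7.
So block 5 reads: 7 6 2 3 5 4 1.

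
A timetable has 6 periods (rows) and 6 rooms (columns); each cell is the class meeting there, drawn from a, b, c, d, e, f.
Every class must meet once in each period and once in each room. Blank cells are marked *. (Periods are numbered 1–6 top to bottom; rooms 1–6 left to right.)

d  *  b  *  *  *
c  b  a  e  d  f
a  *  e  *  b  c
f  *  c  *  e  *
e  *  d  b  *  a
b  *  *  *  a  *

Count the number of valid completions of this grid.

Period 1, room 2: eliminating its period and room leaves {a, c, e, f}.
Period 1, room 4: eliminating its period and room leaves {a, c, f}.
Period 1, room 5: eliminating its period and room leaves {c, f}.
Period 1, room 6: eliminating its period and room leaves {e}.
Period 3, room 2: eliminating its period and room leaves {d, f}.
Period 3, room 4: eliminating its period and room leaves {d, f}.
Period 4, room 2: eliminating its period and room leaves {a, d}.
Period 4, room 4: eliminating its period and room leaves {a, d}.
Period 4, room 6: eliminating its period and room leaves {b, d}.
Period 5, room 2: eliminating its period and room leaves {c, f}.
Period 5, room 5: eliminating its period and room leaves {c, f}.
Period 6, room 2: eliminating its period and room leaves {c, d, e, f}.
Period 6, room 3: eliminating its period and room leaves {f}.
Period 6, room 4: eliminating its period and room leaves {c, d, f}.
Period 6, room 6: eliminating its period and room leaves {d, e}.
Enumerating the assignments across these blanks that avoid any period or room repeat gives 3 completions.

3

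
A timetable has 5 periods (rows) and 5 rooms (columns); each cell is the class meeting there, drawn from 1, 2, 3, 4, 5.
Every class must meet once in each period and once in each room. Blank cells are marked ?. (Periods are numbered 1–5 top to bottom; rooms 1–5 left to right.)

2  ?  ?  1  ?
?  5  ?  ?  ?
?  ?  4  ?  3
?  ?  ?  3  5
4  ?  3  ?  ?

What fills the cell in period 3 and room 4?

Period 1, room 3: period 1 has {1, 2} and room 3 has {3, 4}, leaving only 5.
Period 1, room 5: period 1 has {1, 2, 5} and room 5 has {3, 5}, leaving only 4.
Period 1, room 2: period 1 has {1, 2, 4, 5} and room 2 has {5}, leaving only 3.
Period 4, room 1: period 4 has {3, 5} and room 1 has {2, 4}, leaving only 1.
Period 2, room 1: period 2 has {5} and room 1 has {1, 2, 4}, leaving only 3.
Period 3, room 1: period 3 has {3, 4} and room 1 has {1, 2, 3, 4}, leaving only 5.
Period 3 already has {3, 4, 5} and room 4 already has {1, 3}, so period 3, room 4 must be 2.

2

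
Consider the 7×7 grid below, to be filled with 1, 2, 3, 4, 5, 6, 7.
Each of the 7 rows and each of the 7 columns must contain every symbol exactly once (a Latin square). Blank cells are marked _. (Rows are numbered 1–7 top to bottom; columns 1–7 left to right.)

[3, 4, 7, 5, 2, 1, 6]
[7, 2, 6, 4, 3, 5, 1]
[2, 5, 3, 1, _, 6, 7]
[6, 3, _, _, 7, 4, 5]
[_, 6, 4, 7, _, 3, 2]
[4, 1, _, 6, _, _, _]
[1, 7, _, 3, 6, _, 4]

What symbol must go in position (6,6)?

7

Row 3, column 5: row 3 has {1, 2, 3, 5, 6, 7} and column 5 has {2, 3, 6, 7}, leaving only 4.
Row 4, column 4: row 4 has {3, 4, 5, 6, 7} and column 4 has {1, 3, 4, 5, 6, 7}, leaving only 2.
Row 4, column 3: row 4 has {2, 3, 4, 5, 6, 7} and column 3 has {3, 4, 6, 7}, leaving only 1.
Row 5, column 1: row 5 has {2, 3, 4, 6, 7} and column 1 has {1, 2, 3, 4, 6, 7}, leaving only 5.
Row 5, column 5: row 5 has {2, 3, 4, 5, 6, 7} and column 5 has {2, 3, 4, 6, 7}, leaving only 1.
Row 6, column 5: row 6 has {1, 4, 6} and column 5 has {1, 2, 3, 4, 6, 7}, leaving only 5.
Row 6, column 3: row 6 has {1, 4, 5, 6} and column 3 has {1, 3, 4, 6, 7}, leaving only 2.
Row 6 already has {1, 2, 4, 5, 6} and column 6 already has {1, 3, 4, 5, 6}, so row 6, column 6 must be 7.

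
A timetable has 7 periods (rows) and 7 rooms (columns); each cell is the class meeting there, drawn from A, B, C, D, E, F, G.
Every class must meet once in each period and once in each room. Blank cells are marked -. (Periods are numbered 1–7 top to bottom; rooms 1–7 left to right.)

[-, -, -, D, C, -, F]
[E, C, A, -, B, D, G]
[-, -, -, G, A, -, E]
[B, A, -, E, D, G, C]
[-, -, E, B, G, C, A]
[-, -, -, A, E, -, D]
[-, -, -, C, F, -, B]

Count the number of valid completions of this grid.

12

Period 1, room 1: eliminating its period and room leaves {A, G}.
Period 1, room 2: eliminating its period and room leaves {B, E, G}.
Period 1, room 3: eliminating its period and room leaves {B, G}.
Period 1, room 6: eliminating its period and room leaves {A, B, E}.
Period 2, room 4: eliminating its period and room leaves {F}.
Period 3, room 1: eliminating its period and room leaves {C, D, F}.
Period 3, room 2: eliminating its period and room leaves {B, D, F}.
Period 3, room 3: eliminating its period and room leaves {B, C, D, F}.
Period 3, room 6: eliminating its period and room leaves {B, F}.
Period 4, room 3: eliminating its period and room leaves {F}.
Period 5, room 1: eliminating its period and room leaves {D, F}.
Period 5, room 2: eliminating its period and room leaves {D, F}.
Period 6, room 1: eliminating its period and room leaves {C, F, G}.
Period 6, room 2: eliminating its period and room leaves {B, F, G}.
Period 6, room 3: eliminating its period and room leaves {B, C, F, G}.
Period 6, room 6: eliminating its period and room leaves {B, F}.
Period 7, room 1: eliminating its period and room leaves {A, D, G}.
Period 7, room 2: eliminating its period and room leaves {D, E, G}.
Period 7, room 3: eliminating its period and room leaves {D, G}.
Period 7, room 6: eliminating its period and room leaves {A, E}.
Enumerating the assignments across these blanks that avoid any period or room repeat gives 12 completions.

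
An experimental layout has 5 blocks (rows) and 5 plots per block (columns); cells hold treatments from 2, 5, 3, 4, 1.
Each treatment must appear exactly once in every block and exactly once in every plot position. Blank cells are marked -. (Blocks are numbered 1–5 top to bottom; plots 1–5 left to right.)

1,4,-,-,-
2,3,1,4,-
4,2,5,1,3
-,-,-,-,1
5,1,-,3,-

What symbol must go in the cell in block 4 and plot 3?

4

Block 2, plot 5: block 2 has {2, 3, 4, 1} and plot 5 has {3, 1}, leaving only 5.
Block 1, plot 5: block 1 has {4, 1} and plot 5 has {5, 3, 1}, leaving only 2.
Block 1, plot 3: block 1 has {2, 4, 1} and plot 3 has {5, 1}, leaving only 3.
Block 1, plot 4: block 1 has {2, 3, 4, 1} and plot 4 has {3, 4, 1}, leaving only 5.
Block 4, plot 1: block 4 has {1} and plot 1 has {2, 5, 4, 1}, leaving only 3.
Block 4, plot 2: block 4 has {3, 1} and plot 2 has {2, 3, 4, 1}, leaving only 5.
Block 4, plot 4: block 4 has {5, 3, 1} and plot 4 has {5, 3, 4, 1}, leaving only 2.
Block 4 already has {2, 5, 3, 1} and plot 3 already has {5, 3, 1}, so block 4, plot 3 must be 4.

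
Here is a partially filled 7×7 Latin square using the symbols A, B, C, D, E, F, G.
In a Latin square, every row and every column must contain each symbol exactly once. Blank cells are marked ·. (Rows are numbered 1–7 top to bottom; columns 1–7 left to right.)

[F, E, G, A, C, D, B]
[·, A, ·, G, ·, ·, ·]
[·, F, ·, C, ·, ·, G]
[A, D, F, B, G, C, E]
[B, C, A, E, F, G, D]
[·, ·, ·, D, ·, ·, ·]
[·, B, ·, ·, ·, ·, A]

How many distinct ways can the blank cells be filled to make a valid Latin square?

Row 2, column 1: eliminating its row and column leaves {C, D, E}.
Row 2, column 3: eliminating its row and column leaves {B, C, D, E}.
Row 2, column 5: eliminating its row and column leaves {B, D, E}.
Row 2, column 6: eliminating its row and column leaves {B, E, F}.
Row 2, column 7: eliminating its row and column leaves {C, F}.
Row 3, column 1: eliminating its row and column leaves {D, E}.
Row 3, column 3: eliminating its row and column leaves {B, D, E}.
Row 3, column 5: eliminating its row and column leaves {A, B, D, E}.
Row 3, column 6: eliminating its row and column leaves {A, B, E}.
Row 6, column 1: eliminating its row and column leaves {C, E, G}.
Row 6, column 2: eliminating its row and column leaves {G}.
Row 6, column 3: eliminating its row and column leaves {B, C, E}.
Row 6, column 5: eliminating its row and column leaves {A, B, E}.
Row 6, column 6: eliminating its row and column leaves {A, B, E, F}.
Row 6, column 7: eliminating its row and column leaves {C, F}.
Row 7, column 1: eliminating its row and column leaves {C, D, E, G}.
Row 7, column 3: eliminating its row and column leaves {C, D, E}.
Row 7, column 4: eliminating its row and column leaves {F}.
Row 7, column 5: eliminating its row and column leaves {D, E}.
Row 7, column 6: eliminating its row and column leaves {E, F}.
Enumerating the assignments across these blanks that avoid any row or column repeat gives 6 completions.

6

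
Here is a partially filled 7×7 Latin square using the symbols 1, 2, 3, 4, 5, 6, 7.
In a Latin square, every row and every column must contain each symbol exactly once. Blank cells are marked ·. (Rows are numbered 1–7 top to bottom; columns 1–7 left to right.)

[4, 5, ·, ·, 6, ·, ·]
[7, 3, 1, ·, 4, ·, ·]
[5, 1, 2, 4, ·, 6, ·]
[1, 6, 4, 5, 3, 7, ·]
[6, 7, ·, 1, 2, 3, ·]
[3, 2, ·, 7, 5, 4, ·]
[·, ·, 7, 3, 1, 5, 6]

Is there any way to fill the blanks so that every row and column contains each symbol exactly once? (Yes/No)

Yes

No row or column among the givens repeats a symbol, and propagating forced cells runs into no contradiction.
One valid completion exists (for instance, 4 5 3 2 6 1 7 / 7 3 1 6 4 2 5 / 5 1 2 4 7 6 3 / 1 6 4 5 3 7 2 / 6 7 5 1 2 3 4 / 3 2 6 7 5 4 1 / 2 4 7 3 1 5 6).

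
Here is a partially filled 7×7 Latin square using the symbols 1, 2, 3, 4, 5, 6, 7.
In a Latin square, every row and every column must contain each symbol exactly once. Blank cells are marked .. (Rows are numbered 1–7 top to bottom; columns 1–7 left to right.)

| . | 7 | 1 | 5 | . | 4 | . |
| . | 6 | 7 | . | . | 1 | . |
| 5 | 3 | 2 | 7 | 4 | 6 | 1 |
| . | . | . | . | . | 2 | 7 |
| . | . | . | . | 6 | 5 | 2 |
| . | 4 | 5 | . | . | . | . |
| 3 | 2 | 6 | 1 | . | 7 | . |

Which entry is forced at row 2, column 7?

Row 5, column 2: row 5 has {2, 5, 6} and column 2 has {2, 3, 4, 6, 7}, leaving only 1.
Row 4, column 2: row 4 has {2, 7} and column 2 has {1, 2, 3, 4, 6, 7}, leaving only 5.
Row 6, column 6: row 6 has {4, 5} and column 6 has {1, 2, 4, 5, 6, 7}, leaving only 3.
Row 6, column 7: row 6 has {3, 4, 5} and column 7 has {1, 2, 7}, leaving only 6.
Row 1, column 7: row 1 has {1, 4, 5, 7} and column 7 has {1, 2, 6, 7}, leaving only 3.
Row 1, column 5: row 1 has {1, 3, 4, 5, 7} and column 5 has {4, 6}, leaving only 2.
Row 1, column 1: row 1 has {1, 2, 3, 4, 5, 7} and column 1 has {3, 5}, leaving only 6.
Row 6, column 4: row 6 has {3, 4, 5, 6} and column 4 has {1, 5, 7}, leaving only 2.
Row 7, column 5: row 7 has {1, 2, 3, 6, 7} and column 5 has {2, 4, 6}, leaving only 5.
Row 2, column 5: row 2 has {1, 6, 7} and column 5 has {2, 4, 5, 6}, leaving only 3.
Row 2, column 4: row 2 has {1, 3, 6, 7} and column 4 has {1, 2, 5, 7}, leaving only 4.
Row 2 already has {1, 3, 4, 6, 7} and column 7 already has {1, 2, 3, 6, 7}, so row 2, column 7 must be 5.

5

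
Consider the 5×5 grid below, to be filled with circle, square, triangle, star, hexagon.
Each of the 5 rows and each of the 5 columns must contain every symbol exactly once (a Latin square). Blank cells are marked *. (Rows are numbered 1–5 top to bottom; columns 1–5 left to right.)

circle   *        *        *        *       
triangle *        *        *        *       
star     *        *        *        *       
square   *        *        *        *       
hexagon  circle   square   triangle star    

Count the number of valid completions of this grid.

56

Row 1, column 2: eliminating its row and column leaves {square, triangle, star, hexagon}.
Row 1, column 3: eliminating its row and column leaves {triangle, star, hexagon}.
Row 1, column 4: eliminating its row and column leaves {square, star, hexagon}.
Row 1, column 5: eliminating its row and column leaves {square, triangle, hexagon}.
Row 2, column 2: eliminating its row and column leaves {square, star, hexagon}.
Row 2, column 3: eliminating its row and column leaves {circle, star, hexagon}.
Row 2, column 4: eliminating its row and column leaves {circle, square, star, hexagon}.
Row 2, column 5: eliminating its row and column leaves {circle, square, hexagon}.
Row 3, column 2: eliminating its row and column leaves {square, triangle, hexagon}.
Row 3, column 3: eliminating its row and column leaves {circle, triangle, hexagon}.
Row 3, column 4: eliminating its row and column leaves {circle, square, hexagon}.
Row 3, column 5: eliminating its row and column leaves {circle, square, triangle, hexagon}.
Row 4, column 2: eliminating its row and column leaves {triangle, star, hexagon}.
Row 4, column 3: eliminating its row and column leaves {circle, triangle, star, hexagon}.
Row 4, column 4: eliminating its row and column leaves {circle, star, hexagon}.
Row 4, column 5: eliminating its row and column leaves {circle, triangle, hexagon}.
Enumerating the assignments across these blanks that avoid any row or column repeat gives 56 completions.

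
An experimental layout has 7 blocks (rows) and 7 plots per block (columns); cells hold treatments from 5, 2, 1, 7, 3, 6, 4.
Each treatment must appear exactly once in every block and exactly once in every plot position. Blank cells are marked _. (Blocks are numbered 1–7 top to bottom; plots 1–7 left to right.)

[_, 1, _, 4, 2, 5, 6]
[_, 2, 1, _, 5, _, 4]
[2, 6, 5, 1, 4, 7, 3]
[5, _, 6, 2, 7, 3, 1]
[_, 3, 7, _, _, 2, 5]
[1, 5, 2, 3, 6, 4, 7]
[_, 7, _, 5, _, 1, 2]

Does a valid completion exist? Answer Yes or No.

No block or plot among the givens repeats a symbol, and propagating forced cells runs into no contradiction.
One valid completion exists (for instance, 7 1 3 4 2 5 6 / 3 2 1 7 5 6 4 / 2 6 5 1 4 7 3 / 5 4 6 2 7 3 1 / 4 3 7 6 1 2 5 / 1 5 2 3 6 4 7 / 6 7 4 5 3 1 2).

Yes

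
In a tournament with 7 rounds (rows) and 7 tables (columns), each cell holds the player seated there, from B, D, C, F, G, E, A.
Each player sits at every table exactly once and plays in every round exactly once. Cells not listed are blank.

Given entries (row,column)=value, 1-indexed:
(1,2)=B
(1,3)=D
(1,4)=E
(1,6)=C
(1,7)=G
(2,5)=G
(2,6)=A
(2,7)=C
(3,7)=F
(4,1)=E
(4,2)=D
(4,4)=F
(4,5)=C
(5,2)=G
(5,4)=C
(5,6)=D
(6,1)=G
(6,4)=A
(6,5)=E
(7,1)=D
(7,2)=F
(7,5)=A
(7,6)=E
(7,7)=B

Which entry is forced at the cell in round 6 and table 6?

F

Round 1, table 5: round 1 has {B, D, C, G, E} and table 5 has {C, G, E, A}, leaving only F.
Round 1, table 1: round 1 has {B, D, C, F, G, E} and table 1 has {D, G, E}, leaving only A.
Round 2, table 2: round 2 has {C, G, A} and table 2 has {B, D, F, G}, leaving only E.
Round 4, table 7: round 4 has {D, C, F, E} and table 7 has {B, C, F, G}, leaving only A.
Round 5, table 5: round 5 has {D, C, G} and table 5 has {C, F, G, E, A}, leaving only B.
Round 3, table 5: round 3 has {F} and table 5 has {B, C, F, G, E, A}, leaving only D.
Round 5, table 1: round 5 has {B, D, C, G} and table 1 has {D, G, E, A}, leaving only F.
Round 2, table 1: round 2 has {C, G, E, A} and table 1 has {D, F, G, E, A}, leaving only B.
Round 2, table 3: round 2 has {B, C, G, E, A} and table 3 has {D}, leaving only F.
Round 2, table 4: round 2 has {B, C, F, G, E, A} and table 4 has {C, F, E, A}, leaving only D.
Round 3, table 1: round 3 has {D, F} and table 1 has {B, D, F, G, E, A}, leaving only C.
Round 3, table 2: round 3 has {D, C, F} and table 2 has {B, D, F, G, E}, leaving only A.
Round 5, table 7: round 5 has {B, D, C, F, G} and table 7 has {B, C, F, G, A}, leaving only E.
Round 5, table 3: round 5 has {B, D, C, F, G, E} and table 3 has {D, F}, leaving only A.
Round 6, table 2: round 6 has {G, E, A} and table 2 has {B, D, F, G, E, A}, leaving only C.
Round 6, table 3: round 6 has {C, G, E, A} and table 3 has {D, F, A}, leaving only B.
Round 6 already has {B, C, G, E, A} and table 6 already has {D, C, E, A}, so round 6, table 6 must be F.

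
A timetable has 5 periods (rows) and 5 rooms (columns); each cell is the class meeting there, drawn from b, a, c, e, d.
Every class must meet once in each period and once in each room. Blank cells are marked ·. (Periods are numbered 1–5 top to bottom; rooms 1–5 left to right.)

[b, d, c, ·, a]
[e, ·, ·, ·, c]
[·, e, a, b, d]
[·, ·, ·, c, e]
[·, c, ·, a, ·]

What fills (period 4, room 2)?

Period 1, room 4: period 1 has {b, a, c, d} and room 4 has {b, a, c}, leaving only e.
Period 2, room 4: period 2 has {c, e} and room 4 has {b, a, c, e}, leaving only d.
Period 2, room 3: period 2 has {c, e, d} and room 3 has {a, c}, leaving only b.
Period 2, room 2: period 2 has {b, c, e, d} and room 2 has {c, e, d}, leaving only a.
Period 4 already has {c, e} and room 2 already has {a, c, e, d}, so period 4, room 2 must be b.

b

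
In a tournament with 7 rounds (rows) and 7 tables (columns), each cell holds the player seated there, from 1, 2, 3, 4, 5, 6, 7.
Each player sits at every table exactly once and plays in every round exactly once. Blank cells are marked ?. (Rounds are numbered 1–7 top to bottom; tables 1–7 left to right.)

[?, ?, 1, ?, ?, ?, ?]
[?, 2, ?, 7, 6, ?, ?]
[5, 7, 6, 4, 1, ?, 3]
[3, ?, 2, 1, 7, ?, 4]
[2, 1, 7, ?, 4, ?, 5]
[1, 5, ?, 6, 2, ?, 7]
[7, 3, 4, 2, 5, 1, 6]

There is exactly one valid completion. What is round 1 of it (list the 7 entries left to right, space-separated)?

Round 1, table 5: round 1 has {1} and table 5 has {1, 2, 4, 5, 6, 7}, leaving only 3.
Round 1, table 4: round 1 has {1, 3} and table 4 has {1, 2, 4, 6, 7}, leaving only 5.
Round 1, table 7: round 1 has {1, 3, 5} and table 7 has {3, 4, 5, 6, 7}, leaving only 2.
Round 2, table 1: round 2 has {2, 6, 7} and table 1 has {1, 2, 3, 5, 7}, leaving only 4.
Round 1, table 1: round 1 has {1, 2, 3, 5} and table 1 has {1, 2, 3, 4, 5, 7}, leaving only 6.
Round 1, table 2: round 1 has {1, 2, 3, 5, 6} and table 2 has {1, 2, 3, 5, 7}, leaving only 4.
Round 1, table 6: round 1 has {1, 2, 3, 4, 5, 6} and table 6 has {1}, leaving only 7.
So round 1 reads: 6 4 1 5 3 7 2.

6 4 1 5 3 7 2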